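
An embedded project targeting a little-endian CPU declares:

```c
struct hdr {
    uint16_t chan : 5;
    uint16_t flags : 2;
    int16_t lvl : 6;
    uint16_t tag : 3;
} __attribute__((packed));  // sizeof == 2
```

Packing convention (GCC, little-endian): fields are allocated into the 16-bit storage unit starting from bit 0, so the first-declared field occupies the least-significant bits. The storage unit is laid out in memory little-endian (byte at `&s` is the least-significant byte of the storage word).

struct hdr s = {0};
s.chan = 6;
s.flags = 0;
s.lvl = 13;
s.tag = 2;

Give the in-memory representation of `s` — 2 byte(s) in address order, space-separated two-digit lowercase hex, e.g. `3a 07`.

86 46

chan:5 = 6 → 0x6 << 0 → word 0x0006
flags:2 = 0 → 0x0 << 5 → word 0x0006
lvl:6 = 13 → 0xd << 7 → word 0x0686
tag:3 = 2 → 0x2 << 13 → word 0x4686
word = 0x4686 → little-endian bytes:
  [0]=0x86  [1]=0x46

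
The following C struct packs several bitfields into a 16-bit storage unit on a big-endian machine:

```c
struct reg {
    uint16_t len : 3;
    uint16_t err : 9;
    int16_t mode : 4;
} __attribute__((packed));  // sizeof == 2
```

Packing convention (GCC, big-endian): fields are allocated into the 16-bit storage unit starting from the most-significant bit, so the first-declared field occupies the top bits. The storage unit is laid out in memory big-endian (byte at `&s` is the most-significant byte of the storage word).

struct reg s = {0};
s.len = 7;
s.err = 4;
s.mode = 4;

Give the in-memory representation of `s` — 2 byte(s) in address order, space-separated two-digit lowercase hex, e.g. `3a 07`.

len (3b) val=7 bits=0x7 at bit 13: 0xe000
err (9b) val=4 bits=0x4 at bit 4: 0xe040
mode (4b) val=4 bits=0x4 at bit 0: 0xe044
word = 0xe044 → big-endian bytes:
  [0]=0xe0  [1]=0x44

e0 44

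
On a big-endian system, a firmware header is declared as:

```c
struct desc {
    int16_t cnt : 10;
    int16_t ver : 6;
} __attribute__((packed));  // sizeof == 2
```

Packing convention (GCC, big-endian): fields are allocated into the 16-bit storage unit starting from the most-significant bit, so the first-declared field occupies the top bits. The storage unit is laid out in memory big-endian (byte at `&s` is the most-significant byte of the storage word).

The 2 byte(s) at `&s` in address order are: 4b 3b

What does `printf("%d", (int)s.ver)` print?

-5

[0]=0x4b [1]=0x3b (big-endian) → word 0x4b3b
cnt:10 @ bit 6 → (0x4b3b>>6)&0x3ff = 0x12c
ver:6 @ bit 0 → (0x4b3b>>0)&0x3f = 0x3b  ←
ver signed 6b, MSB=1: 59 - 64 = -5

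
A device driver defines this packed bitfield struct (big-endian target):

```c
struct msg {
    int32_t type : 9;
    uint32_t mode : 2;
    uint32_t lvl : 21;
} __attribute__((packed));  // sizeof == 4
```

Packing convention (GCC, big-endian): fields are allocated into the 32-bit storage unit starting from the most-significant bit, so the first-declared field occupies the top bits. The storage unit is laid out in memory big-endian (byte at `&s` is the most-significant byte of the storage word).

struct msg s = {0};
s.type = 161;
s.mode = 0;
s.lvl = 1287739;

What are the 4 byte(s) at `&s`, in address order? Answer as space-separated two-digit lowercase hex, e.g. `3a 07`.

50 93 a6 3b

type:9 = 161 → 0xa1 << 23 → word 0x50800000
mode:2 = 0 → 0x0 << 21 → word 0x50800000
lvl:21 = 1287739 → 0x13a63b << 0 → word 0x5093a63b
word = 0x5093a63b → big-endian bytes:
  [0]=0x50  [1]=0x93  [2]=0xa6  [3]=0x3b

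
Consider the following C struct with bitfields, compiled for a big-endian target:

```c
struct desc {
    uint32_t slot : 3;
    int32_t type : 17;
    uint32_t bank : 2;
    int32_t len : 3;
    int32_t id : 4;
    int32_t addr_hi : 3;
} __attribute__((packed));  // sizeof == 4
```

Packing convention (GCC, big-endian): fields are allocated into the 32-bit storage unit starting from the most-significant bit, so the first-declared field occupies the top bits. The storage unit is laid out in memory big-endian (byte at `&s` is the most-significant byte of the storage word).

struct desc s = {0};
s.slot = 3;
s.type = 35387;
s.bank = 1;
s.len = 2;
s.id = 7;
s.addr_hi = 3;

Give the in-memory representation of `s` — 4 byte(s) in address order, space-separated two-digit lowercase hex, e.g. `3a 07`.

slot:3 = 3 → 0x3 << 29 → word 0x60000000
type:17 = 35387 → 0x8a3b << 12 → word 0x68a3b000
bank:2 = 1 → 0x1 << 10 → word 0x68a3b400
len:3 = 2 → 0x2 << 7 → word 0x68a3b500
id:4 = 7 → 0x7 << 3 → word 0x68a3b538
addr_hi:3 = 3 → 0x3 << 0 → word 0x68a3b53b
word = 0x68a3b53b → big-endian bytes:
  [0]=0x68  [1]=0xa3  [2]=0xb5  [3]=0x3b

68 a3 b5 3b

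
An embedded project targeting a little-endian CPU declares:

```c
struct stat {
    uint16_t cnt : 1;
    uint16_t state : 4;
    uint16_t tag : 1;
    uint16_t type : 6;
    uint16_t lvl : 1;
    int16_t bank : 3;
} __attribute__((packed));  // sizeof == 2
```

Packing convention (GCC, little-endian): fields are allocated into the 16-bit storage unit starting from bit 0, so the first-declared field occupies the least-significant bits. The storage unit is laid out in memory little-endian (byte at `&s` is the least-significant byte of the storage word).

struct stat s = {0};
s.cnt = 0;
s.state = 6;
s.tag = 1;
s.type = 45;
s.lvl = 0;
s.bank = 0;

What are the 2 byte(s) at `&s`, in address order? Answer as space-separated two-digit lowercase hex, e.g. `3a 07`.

cnt:1 = 0 → 0x0 << 0 → word 0x0000
state:4 = 6 → 0x6 << 1 → word 0x000c
tag:1 = 1 → 0x1 << 5 → word 0x002c
type:6 = 45 → 0x2d << 6 → word 0x0b6c
lvl:1 = 0 → 0x0 << 12 → word 0x0b6c
bank:3 = 0 → 0x0 << 13 → word 0x0b6c
word = 0x0b6c → little-endian bytes:
  [0]=0x6c  [1]=0x0b

6c 0b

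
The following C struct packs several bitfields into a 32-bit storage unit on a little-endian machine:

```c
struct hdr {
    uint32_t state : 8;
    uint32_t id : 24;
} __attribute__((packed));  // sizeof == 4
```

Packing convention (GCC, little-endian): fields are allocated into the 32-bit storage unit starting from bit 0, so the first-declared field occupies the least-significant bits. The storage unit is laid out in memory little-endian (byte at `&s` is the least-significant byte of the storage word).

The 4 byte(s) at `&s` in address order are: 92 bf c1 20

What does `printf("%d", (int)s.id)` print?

[0]=0x92 [1]=0xbf [2]=0xc1 [3]=0x20 (little-endian) → word 0x20c1bf92
state:8 @ bit 0 → (0x20c1bf92>>0)&0xff = 0x92
id:24 @ bit 8 → (0x20c1bf92>>8)&0xffffff = 0x20c1bf  ←

2146751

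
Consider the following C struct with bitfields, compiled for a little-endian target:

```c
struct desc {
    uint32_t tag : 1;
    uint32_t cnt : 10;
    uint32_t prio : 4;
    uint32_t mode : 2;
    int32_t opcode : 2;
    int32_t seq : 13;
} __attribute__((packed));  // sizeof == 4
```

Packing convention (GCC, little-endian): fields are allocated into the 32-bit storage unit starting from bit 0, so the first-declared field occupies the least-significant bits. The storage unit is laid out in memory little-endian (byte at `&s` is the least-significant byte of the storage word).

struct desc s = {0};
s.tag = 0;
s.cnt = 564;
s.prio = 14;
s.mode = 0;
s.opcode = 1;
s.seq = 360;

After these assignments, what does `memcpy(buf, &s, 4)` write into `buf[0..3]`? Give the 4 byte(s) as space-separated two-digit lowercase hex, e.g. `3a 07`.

68 74 42 0b

tag:1 = 0 → 0x0 << 0 → word 0x00000000
cnt:10 = 564 → 0x234 << 1 → word 0x00000468
prio:4 = 14 → 0xe << 11 → word 0x00007468
mode:2 = 0 → 0x0 << 15 → word 0x00007468
opcode:2 = 1 → 0x1 << 17 → word 0x00027468
seq:13 = 360 → 0x168 << 19 → word 0x0b427468
word = 0x0b427468 → little-endian bytes:
  [0]=0x68  [1]=0x74  [2]=0x42  [3]=0x0b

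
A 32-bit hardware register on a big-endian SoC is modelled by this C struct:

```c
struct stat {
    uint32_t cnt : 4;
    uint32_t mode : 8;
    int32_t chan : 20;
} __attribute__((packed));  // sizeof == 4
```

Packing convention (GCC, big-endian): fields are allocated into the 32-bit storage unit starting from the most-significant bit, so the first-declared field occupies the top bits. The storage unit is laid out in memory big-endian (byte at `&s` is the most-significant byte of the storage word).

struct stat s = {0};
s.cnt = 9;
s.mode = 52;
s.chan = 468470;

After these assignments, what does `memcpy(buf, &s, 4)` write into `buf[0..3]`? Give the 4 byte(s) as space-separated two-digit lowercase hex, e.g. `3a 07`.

93 47 25 f6

[28+:4] cnt=9 & 0xf = 0x9; word=0x90000000
[20+:8] mode=52 & 0xff = 0x34; word=0x93400000
[0+:20] chan=468470 & 0xfffff = 0x725f6; word=0x934725f6
word = 0x934725f6 → big-endian bytes:
  [0]=0x93  [1]=0x47  [2]=0x25  [3]=0xf6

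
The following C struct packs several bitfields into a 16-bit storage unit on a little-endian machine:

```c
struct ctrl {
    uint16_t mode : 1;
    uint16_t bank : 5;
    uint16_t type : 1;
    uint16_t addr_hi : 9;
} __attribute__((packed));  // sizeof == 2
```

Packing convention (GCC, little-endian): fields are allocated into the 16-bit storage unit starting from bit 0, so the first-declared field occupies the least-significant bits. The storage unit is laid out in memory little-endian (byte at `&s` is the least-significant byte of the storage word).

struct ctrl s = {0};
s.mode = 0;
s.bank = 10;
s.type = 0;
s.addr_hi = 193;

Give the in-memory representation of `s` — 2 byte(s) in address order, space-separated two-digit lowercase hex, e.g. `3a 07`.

94 60

mode (1b) val=0 bits=0x0 at bit 0: 0x0000
bank (5b) val=10 bits=0xa at bit 1: 0x0014
type (1b) val=0 bits=0x0 at bit 6: 0x0014
addr_hi (9b) val=193 bits=0xc1 at bit 7: 0x6094
word = 0x6094 → little-endian bytes:
  [0]=0x94  [1]=0x60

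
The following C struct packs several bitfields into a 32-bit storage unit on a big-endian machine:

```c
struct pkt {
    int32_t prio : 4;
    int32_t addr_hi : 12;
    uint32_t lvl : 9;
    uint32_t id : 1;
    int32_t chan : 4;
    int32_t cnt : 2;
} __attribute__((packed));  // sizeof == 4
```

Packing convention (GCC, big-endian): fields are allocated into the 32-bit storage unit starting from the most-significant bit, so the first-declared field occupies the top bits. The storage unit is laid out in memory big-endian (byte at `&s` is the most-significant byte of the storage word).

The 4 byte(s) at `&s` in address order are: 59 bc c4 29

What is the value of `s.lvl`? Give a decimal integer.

[0]=0x59 [1]=0xbc [2]=0xc4 [3]=0x29 (big-endian) → word 0x59bcc429
prio:4 @ bit 28 → (0x59bcc429>>28)&0xf = 0x5
addr_hi:12 @ bit 16 → (0x59bcc429>>16)&0xfff = 0x9bc
lvl:9 @ bit 7 → (0x59bcc429>>7)&0x1ff = 0x188  ←
id:1 @ bit 6 → (0x59bcc429>>6)&0x1 = 0x0
chan:4 @ bit 2 → (0x59bcc429>>2)&0xf = 0xa
cnt:2 @ bit 0 → (0x59bcc429>>0)&0x3 = 0x1

392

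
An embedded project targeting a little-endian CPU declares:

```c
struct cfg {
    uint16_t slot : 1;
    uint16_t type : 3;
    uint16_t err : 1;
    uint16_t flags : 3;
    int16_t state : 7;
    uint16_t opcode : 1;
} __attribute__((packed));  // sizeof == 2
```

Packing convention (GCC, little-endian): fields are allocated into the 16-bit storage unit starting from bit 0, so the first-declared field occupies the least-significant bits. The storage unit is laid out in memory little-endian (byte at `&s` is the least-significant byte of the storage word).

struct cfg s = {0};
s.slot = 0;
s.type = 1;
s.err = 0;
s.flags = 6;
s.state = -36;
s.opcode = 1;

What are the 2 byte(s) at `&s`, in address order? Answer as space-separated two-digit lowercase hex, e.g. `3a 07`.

slot:1 = 0 → 0x0 << 0 → word 0x0000
type:3 = 1 → 0x1 << 1 → word 0x0002
err:1 = 0 → 0x0 << 4 → word 0x0002
flags:3 = 6 → 0x6 << 5 → word 0x00c2
state:7 = -36 → 0x5c << 8 → word 0x5cc2
opcode:1 = 1 → 0x1 << 15 → word 0xdcc2
word = 0xdcc2 → little-endian bytes:
  [0]=0xc2  [1]=0xdc

c2 dc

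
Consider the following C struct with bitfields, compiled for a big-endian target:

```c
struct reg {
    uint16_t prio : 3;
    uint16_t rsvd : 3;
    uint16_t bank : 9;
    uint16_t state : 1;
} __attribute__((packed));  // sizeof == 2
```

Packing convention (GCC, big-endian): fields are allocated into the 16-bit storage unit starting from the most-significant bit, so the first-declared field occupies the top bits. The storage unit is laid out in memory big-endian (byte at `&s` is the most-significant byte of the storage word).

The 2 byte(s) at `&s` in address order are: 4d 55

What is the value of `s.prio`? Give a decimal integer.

2

[0]=0x4d [1]=0x55 (big-endian) → word 0x4d55
prio [13+:3] = (word>>13) & 0x7 = 2  ←
rsvd [10+:3] = (word>>10) & 0x7 = 3
bank [1+:9] = (word>>1) & 0x1ff = 170
state [0+:1] = (word>>0) & 0x1 = 1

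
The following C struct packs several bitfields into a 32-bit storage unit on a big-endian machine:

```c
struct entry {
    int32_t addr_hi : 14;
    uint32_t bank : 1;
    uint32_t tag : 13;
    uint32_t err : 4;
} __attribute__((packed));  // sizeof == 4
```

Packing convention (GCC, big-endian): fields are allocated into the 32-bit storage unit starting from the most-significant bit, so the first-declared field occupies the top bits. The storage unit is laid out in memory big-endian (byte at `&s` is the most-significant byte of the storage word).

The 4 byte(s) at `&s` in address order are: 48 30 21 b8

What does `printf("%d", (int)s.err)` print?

8

[0]=0x48 [1]=0x30 [2]=0x21 [3]=0xb8 (big-endian) → word 0x483021b8
addr_hi [18+:14] = (word>>18) & 0x3fff = 4620
bank [17+:1] = (word>>17) & 0x1 = 0
tag [4+:13] = (word>>4) & 0x1fff = 539
err [0+:4] = (word>>0) & 0xf = 8  ←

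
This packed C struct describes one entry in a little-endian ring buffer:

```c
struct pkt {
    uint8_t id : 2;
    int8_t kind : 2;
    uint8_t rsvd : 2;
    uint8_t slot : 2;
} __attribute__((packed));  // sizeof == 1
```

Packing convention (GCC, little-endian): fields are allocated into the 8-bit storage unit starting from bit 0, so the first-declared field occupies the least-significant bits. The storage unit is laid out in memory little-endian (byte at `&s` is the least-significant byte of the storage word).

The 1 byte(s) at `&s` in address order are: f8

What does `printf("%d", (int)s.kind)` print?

-2

[0]=0xf8 (little-endian) → word 0xf8
id:2 @ bit 0 → (0xf8>>0)&0x3 = 0x0
kind:2 @ bit 2 → (0xf8>>2)&0x3 = 0x2  ←
rsvd:2 @ bit 4 → (0xf8>>4)&0x3 = 0x3
slot:2 @ bit 6 → (0xf8>>6)&0x3 = 0x3
kind signed 2b, MSB=1: 2 - 4 = -2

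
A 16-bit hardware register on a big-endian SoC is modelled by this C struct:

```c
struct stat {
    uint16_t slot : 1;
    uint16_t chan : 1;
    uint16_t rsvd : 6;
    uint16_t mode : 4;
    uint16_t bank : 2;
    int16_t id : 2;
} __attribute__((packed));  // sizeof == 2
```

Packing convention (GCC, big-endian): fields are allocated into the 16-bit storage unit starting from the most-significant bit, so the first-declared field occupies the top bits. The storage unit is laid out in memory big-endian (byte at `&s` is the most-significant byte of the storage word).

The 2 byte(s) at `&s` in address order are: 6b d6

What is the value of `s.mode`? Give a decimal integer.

[0]=0x6b [1]=0xd6 (big-endian) → word 0x6bd6
slot:1 @ bit 15 → (0x6bd6>>15)&0x1 = 0x0
chan:1 @ bit 14 → (0x6bd6>>14)&0x1 = 0x1
rsvd:6 @ bit 8 → (0x6bd6>>8)&0x3f = 0x2b
mode:4 @ bit 4 → (0x6bd6>>4)&0xf = 0xd  ←
bank:2 @ bit 2 → (0x6bd6>>2)&0x3 = 0x1
id:2 @ bit 0 → (0x6bd6>>0)&0x3 = 0x2

13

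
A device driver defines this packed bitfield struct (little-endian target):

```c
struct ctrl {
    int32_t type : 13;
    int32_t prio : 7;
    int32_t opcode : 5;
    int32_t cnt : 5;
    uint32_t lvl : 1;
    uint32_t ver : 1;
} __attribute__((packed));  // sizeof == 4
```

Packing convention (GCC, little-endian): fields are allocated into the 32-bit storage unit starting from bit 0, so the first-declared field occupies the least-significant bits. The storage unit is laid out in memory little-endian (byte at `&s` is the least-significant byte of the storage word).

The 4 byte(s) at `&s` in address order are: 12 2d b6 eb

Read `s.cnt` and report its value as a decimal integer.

[0]=0x12 [1]=0x2d [2]=0xb6 [3]=0xeb (little-endian) → word 0xebb62d12
type [0+:13] = (word>>0) & 0x1fff = 3346
prio [13+:7] = (word>>13) & 0x7f = 49
opcode [20+:5] = (word>>20) & 0x1f = 27
cnt [25+:5] = (word>>25) & 0x1f = 21  ←
lvl [30+:1] = (word>>30) & 0x1 = 1
ver [31+:1] = (word>>31) & 0x1 = 1
cnt signed 5b, MSB=1: 21 - 32 = -11

-11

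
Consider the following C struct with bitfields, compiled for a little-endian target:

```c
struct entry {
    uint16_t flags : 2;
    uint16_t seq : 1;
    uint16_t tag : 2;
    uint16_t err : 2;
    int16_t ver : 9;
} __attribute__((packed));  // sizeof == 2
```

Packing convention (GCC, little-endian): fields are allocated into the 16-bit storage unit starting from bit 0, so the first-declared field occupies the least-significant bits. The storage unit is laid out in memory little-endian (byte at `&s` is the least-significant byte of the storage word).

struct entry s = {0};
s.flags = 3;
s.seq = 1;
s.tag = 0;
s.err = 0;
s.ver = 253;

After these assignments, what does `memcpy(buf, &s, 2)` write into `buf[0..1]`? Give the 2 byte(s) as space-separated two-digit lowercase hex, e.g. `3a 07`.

flags (2b) val=3 bits=0x3 at bit 0: 0x0003
seq (1b) val=1 bits=0x1 at bit 2: 0x0007
tag (2b) val=0 bits=0x0 at bit 3: 0x0007
err (2b) val=0 bits=0x0 at bit 5: 0x0007
ver (9b) val=253 bits=0xfd at bit 7: 0x7e87
word = 0x7e87 → little-endian bytes:
  [0]=0x87  [1]=0x7e

87 7e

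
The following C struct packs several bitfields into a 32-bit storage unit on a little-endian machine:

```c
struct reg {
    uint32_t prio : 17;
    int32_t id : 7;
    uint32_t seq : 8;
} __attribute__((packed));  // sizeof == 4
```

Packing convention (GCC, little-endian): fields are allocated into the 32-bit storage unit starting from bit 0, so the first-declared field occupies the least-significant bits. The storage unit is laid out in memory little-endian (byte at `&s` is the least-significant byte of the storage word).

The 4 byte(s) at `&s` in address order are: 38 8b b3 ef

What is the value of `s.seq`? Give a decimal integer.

[0]=0x38 [1]=0x8b [2]=0xb3 [3]=0xef (little-endian) → word 0xefb38b38
prio:17 @ bit 0 → (0xefb38b38>>0)&0x1ffff = 0x18b38
id:7 @ bit 17 → (0xefb38b38>>17)&0x7f = 0x59
seq:8 @ bit 24 → (0xefb38b38>>24)&0xff = 0xef  ←

239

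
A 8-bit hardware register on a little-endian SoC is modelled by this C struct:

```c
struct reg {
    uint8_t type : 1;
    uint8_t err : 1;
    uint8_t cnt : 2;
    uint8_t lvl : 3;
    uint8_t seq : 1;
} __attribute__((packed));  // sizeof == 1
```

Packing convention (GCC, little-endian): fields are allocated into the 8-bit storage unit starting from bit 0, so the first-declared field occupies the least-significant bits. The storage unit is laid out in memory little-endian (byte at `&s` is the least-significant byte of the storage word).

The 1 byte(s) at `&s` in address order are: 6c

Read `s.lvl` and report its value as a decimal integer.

[0]=0x6c (little-endian) → word 0x6c
type [0+:1] = (word>>0) & 0x1 = 0
err [1+:1] = (word>>1) & 0x1 = 0
cnt [2+:2] = (word>>2) & 0x3 = 3
lvl [4+:3] = (word>>4) & 0x7 = 6  ←
seq [7+:1] = (word>>7) & 0x1 = 0

6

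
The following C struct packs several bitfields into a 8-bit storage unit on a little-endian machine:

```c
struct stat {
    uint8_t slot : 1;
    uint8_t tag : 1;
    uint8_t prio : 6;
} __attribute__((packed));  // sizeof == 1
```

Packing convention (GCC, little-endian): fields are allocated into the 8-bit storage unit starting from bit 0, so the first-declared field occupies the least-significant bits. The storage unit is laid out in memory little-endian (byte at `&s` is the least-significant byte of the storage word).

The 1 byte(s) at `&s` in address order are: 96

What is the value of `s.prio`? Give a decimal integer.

[0]=0x96 (little-endian) → word 0x96
slot:1 @ bit 0 → (0x96>>0)&0x1 = 0x0
tag:1 @ bit 1 → (0x96>>1)&0x1 = 0x1
prio:6 @ bit 2 → (0x96>>2)&0x3f = 0x25  ←

37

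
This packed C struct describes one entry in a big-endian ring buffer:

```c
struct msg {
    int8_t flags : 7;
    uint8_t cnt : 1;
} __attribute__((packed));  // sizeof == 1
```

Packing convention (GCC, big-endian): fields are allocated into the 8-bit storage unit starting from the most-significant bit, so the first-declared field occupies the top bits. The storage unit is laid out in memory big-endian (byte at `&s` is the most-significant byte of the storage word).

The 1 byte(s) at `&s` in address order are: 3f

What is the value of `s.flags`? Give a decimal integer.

[0]=0x3f (big-endian) → word 0x3f
flags:7 @ bit 1 → (0x3f>>1)&0x7f = 0x1f  ←
cnt:1 @ bit 0 → (0x3f>>0)&0x1 = 0x1
flags signed 7b, MSB=0: value = 31

31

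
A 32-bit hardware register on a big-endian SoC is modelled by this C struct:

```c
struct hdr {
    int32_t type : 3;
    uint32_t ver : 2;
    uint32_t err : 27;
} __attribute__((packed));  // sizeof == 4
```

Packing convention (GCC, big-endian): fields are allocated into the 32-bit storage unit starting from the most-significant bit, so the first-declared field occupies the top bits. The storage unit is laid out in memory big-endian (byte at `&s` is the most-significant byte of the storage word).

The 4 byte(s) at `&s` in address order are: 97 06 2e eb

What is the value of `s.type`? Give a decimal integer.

[0]=0x97 [1]=0x06 [2]=0x2e [3]=0xeb (big-endian) → word 0x97062eeb
type [29+:3] = (word>>29) & 0x7 = 4  ←
ver [27+:2] = (word>>27) & 0x3 = 2
err [0+:27] = (word>>0) & 0x7ffffff = 117845739
type signed 3b, MSB=1: 4 - 8 = -4

-4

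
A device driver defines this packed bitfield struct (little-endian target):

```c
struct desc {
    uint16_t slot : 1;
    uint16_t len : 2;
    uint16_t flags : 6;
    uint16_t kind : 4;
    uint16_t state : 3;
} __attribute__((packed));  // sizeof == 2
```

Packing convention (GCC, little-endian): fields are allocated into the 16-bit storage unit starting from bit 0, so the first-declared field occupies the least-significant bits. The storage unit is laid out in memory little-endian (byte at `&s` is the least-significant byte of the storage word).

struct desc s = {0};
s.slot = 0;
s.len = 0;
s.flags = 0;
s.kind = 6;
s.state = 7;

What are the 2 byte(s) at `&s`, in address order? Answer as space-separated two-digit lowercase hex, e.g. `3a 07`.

00 ec

[0+:1] slot=0 & 0x1 = 0x0; word=0x0000
[1+:2] len=0 & 0x3 = 0x0; word=0x0000
[3+:6] flags=0 & 0x3f = 0x0; word=0x0000
[9+:4] kind=6 & 0xf = 0x6; word=0x0c00
[13+:3] state=7 & 0x7 = 0x7; word=0xec00
word = 0xec00 → little-endian bytes:
  [0]=0x00  [1]=0xec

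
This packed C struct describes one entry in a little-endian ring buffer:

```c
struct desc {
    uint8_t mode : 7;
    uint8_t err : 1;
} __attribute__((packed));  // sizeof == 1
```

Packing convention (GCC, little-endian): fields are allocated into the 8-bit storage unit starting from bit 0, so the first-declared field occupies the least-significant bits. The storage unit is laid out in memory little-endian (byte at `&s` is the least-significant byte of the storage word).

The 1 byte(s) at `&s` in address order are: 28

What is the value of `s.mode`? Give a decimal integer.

40

[0]=0x28 (little-endian) → word 0x28
mode [0+:7] = (word>>0) & 0x7f = 40  ←
err [7+:1] = (word>>7) & 0x1 = 0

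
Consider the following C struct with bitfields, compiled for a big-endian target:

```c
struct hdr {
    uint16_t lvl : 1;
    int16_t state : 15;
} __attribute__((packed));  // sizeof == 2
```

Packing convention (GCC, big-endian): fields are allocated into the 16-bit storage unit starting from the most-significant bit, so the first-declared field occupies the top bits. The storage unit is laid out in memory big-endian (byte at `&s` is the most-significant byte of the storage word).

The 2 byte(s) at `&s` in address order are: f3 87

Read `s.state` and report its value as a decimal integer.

-3193

[0]=0xf3 [1]=0x87 (big-endian) → word 0xf387
lvl [15+:1] = (word>>15) & 0x1 = 1
state [0+:15] = (word>>0) & 0x7fff = 29575  ←
state signed 15b, MSB=1: 29575 - 32768 = -3193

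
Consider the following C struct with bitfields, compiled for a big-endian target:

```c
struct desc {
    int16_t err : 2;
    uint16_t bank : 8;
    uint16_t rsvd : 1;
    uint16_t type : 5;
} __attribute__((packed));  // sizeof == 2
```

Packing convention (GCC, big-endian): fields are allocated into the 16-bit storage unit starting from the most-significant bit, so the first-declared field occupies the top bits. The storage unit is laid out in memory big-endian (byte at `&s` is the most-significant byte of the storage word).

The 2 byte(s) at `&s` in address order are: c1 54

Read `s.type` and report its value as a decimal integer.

[0]=0xc1 [1]=0x54 (big-endian) → word 0xc154
err [14+:2] = (word>>14) & 0x3 = 3
bank [6+:8] = (word>>6) & 0xff = 5
rsvd [5+:1] = (word>>5) & 0x1 = 0
type [0+:5] = (word>>0) & 0x1f = 20  ←

20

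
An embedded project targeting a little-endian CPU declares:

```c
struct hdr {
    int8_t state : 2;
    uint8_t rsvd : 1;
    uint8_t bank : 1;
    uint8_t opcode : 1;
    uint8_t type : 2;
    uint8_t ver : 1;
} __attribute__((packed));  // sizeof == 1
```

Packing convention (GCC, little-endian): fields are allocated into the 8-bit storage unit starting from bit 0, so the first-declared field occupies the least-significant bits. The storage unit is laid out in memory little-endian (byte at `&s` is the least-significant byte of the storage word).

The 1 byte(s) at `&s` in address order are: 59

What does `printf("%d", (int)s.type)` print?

[0]=0x59 (little-endian) → word 0x59
state [0+:2] = (word>>0) & 0x3 = 1
rsvd [2+:1] = (word>>2) & 0x1 = 0
bank [3+:1] = (word>>3) & 0x1 = 1
opcode [4+:1] = (word>>4) & 0x1 = 1
type [5+:2] = (word>>5) & 0x3 = 2  ←
ver [7+:1] = (word>>7) & 0x1 = 0

2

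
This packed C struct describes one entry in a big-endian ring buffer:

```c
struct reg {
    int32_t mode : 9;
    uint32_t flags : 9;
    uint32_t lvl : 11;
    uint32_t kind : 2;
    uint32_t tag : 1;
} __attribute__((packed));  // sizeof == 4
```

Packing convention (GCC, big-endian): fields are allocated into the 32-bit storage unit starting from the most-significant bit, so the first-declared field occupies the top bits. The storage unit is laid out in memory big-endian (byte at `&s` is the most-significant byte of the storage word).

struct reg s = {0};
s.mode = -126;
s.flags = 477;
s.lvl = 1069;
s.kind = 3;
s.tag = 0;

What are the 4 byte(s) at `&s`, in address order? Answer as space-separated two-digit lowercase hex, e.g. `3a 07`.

mode:9 = -126 → 0x182 << 23 → word 0xc1000000
flags:9 = 477 → 0x1dd << 14 → word 0xc1774000
lvl:11 = 1069 → 0x42d << 3 → word 0xc1776168
kind:2 = 3 → 0x3 << 1 → word 0xc177616e
tag:1 = 0 → 0x0 << 0 → word 0xc177616e
word = 0xc177616e → big-endian bytes:
  [0]=0xc1  [1]=0x77  [2]=0x61  [3]=0x6e

c1 77 61 6e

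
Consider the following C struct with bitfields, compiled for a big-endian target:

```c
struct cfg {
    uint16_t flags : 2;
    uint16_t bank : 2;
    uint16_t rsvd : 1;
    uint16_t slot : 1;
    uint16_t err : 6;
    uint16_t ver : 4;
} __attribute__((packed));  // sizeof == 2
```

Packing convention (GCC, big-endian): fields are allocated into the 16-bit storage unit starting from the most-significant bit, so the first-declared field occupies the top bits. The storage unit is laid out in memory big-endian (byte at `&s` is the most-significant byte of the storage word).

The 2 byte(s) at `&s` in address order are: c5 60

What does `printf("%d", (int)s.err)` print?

[0]=0xc5 [1]=0x60 (big-endian) → word 0xc560
flags:2 @ bit 14 → (0xc560>>14)&0x3 = 0x3
bank:2 @ bit 12 → (0xc560>>12)&0x3 = 0x0
rsvd:1 @ bit 11 → (0xc560>>11)&0x1 = 0x0
slot:1 @ bit 10 → (0xc560>>10)&0x1 = 0x1
err:6 @ bit 4 → (0xc560>>4)&0x3f = 0x16  ←
ver:4 @ bit 0 → (0xc560>>0)&0xf = 0x0

22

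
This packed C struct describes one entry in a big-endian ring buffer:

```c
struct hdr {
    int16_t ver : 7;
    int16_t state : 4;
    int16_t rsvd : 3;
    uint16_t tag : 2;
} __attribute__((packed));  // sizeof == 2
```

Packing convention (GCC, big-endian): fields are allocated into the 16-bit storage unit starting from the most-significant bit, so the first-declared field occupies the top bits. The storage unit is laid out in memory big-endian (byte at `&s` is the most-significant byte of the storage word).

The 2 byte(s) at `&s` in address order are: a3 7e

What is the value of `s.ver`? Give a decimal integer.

-47

[0]=0xa3 [1]=0x7e (big-endian) → word 0xa37e
ver [9+:7] = (word>>9) & 0x7f = 81  ←
state [5+:4] = (word>>5) & 0xf = 11
rsvd [2+:3] = (word>>2) & 0x7 = 7
tag [0+:2] = (word>>0) & 0x3 = 2
ver signed 7b, MSB=1: 81 - 128 = -47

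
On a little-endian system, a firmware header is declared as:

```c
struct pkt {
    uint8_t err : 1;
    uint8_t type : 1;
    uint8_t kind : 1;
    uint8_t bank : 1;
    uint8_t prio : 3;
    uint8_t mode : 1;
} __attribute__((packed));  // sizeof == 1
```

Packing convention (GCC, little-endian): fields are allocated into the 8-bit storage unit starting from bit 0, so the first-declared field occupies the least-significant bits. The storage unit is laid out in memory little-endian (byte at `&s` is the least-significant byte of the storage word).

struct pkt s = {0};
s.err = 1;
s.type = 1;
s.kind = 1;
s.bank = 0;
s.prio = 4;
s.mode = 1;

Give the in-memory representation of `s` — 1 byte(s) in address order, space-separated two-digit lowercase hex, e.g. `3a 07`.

err:1 = 1 → 0x1 << 0 → word 0x01
type:1 = 1 → 0x1 << 1 → word 0x03
kind:1 = 1 → 0x1 << 2 → word 0x07
bank:1 = 0 → 0x0 << 3 → word 0x07
prio:3 = 4 → 0x4 << 4 → word 0x47
mode:1 = 1 → 0x1 << 7 → word 0xc7
word = 0xc7 → little-endian bytes:
  [0]=0xc7

c7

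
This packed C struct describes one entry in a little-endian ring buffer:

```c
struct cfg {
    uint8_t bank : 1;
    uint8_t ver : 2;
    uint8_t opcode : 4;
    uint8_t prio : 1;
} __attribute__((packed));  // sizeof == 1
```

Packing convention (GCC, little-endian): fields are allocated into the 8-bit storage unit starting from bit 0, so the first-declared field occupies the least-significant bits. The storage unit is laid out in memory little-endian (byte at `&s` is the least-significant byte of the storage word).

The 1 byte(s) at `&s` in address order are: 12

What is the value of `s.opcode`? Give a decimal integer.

[0]=0x12 (little-endian) → word 0x12
bank [0+:1] = (word>>0) & 0x1 = 0
ver [1+:2] = (word>>1) & 0x3 = 1
opcode [3+:4] = (word>>3) & 0xf = 2  ←
prio [7+:1] = (word>>7) & 0x1 = 0

2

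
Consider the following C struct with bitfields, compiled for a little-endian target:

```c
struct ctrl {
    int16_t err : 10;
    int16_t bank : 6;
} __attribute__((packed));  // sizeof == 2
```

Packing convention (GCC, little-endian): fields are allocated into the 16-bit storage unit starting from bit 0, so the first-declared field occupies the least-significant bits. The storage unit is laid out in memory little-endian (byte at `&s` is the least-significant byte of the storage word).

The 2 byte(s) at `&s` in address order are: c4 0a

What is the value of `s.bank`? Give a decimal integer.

[0]=0xc4 [1]=0x0a (little-endian) → word 0x0ac4
err:10 @ bit 0 → (0x0ac4>>0)&0x3ff = 0x2c4
bank:6 @ bit 10 → (0x0ac4>>10)&0x3f = 0x2  ←
bank signed 6b, MSB=0: value = 2

2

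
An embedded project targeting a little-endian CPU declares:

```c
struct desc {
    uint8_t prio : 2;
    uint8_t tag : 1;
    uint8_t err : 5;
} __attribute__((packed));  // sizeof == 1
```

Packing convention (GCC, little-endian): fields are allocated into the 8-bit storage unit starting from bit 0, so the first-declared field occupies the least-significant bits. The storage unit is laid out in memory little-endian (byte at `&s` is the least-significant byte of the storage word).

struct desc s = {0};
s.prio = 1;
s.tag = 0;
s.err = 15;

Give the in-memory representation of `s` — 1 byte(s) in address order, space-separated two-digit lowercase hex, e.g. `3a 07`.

[0+:2] prio=1 & 0x3 = 0x1; word=0x01
[2+:1] tag=0 & 0x1 = 0x0; word=0x01
[3+:5] err=15 & 0x1f = 0xf; word=0x79
word = 0x79 → little-endian bytes:
  [0]=0x79

79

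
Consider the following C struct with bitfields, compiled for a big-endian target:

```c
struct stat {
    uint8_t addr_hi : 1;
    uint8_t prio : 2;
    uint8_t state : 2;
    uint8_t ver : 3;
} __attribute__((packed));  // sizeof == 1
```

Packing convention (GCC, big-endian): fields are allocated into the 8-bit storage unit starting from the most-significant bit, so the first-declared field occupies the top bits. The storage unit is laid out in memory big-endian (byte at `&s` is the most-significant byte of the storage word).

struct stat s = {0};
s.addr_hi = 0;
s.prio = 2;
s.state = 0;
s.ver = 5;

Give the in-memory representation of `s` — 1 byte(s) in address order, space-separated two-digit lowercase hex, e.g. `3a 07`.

[7+:1] addr_hi=0 & 0x1 = 0x0; word=0x00
[5+:2] prio=2 & 0x3 = 0x2; word=0x40
[3+:2] state=0 & 0x3 = 0x0; word=0x40
[0+:3] ver=5 & 0x7 = 0x5; word=0x45
word = 0x45 → big-endian bytes:
  [0]=0x45

45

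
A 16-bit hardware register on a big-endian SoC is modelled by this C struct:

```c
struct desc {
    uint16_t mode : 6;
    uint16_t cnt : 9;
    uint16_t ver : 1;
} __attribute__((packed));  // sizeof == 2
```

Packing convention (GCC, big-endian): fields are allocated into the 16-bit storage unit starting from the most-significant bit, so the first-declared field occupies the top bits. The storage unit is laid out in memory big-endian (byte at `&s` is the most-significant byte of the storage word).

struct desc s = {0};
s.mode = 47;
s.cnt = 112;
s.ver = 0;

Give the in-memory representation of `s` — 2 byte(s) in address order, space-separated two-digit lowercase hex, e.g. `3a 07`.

bc e0

mode (6b) val=47 bits=0x2f at bit 10: 0xbc00
cnt (9b) val=112 bits=0x70 at bit 1: 0xbce0
ver (1b) val=0 bits=0x0 at bit 0: 0xbce0
word = 0xbce0 → big-endian bytes:
  [0]=0xbc  [1]=0xe0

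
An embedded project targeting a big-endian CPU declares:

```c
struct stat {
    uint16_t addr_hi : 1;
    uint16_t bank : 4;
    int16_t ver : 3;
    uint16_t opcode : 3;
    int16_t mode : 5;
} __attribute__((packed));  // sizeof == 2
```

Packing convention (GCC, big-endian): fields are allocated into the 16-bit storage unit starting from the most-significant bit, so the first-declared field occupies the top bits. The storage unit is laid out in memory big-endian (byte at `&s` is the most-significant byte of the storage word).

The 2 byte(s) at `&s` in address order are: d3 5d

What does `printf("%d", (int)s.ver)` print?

[0]=0xd3 [1]=0x5d (big-endian) → word 0xd35d
addr_hi:1 @ bit 15 → (0xd35d>>15)&0x1 = 0x1
bank:4 @ bit 11 → (0xd35d>>11)&0xf = 0xa
ver:3 @ bit 8 → (0xd35d>>8)&0x7 = 0x3  ←
opcode:3 @ bit 5 → (0xd35d>>5)&0x7 = 0x2
mode:5 @ bit 0 → (0xd35d>>0)&0x1f = 0x1d
ver signed 3b, MSB=0: value = 3

3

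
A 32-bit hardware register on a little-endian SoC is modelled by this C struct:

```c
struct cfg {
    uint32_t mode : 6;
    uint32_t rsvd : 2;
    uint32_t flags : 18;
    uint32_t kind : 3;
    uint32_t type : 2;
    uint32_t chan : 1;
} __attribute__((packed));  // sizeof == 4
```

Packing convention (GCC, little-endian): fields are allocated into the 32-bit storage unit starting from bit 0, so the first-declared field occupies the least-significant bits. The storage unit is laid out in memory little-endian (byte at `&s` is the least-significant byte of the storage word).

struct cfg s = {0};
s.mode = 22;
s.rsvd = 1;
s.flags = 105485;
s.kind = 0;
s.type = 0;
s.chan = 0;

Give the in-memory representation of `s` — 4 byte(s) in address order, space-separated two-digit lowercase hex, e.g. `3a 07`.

56 0d 9c 01

mode:6 = 22 → 0x16 << 0 → word 0x00000016
rsvd:2 = 1 → 0x1 << 6 → word 0x00000056
flags:18 = 105485 → 0x19c0d << 8 → word 0x019c0d56
kind:3 = 0 → 0x0 << 26 → word 0x019c0d56
type:2 = 0 → 0x0 << 29 → word 0x019c0d56
chan:1 = 0 → 0x0 << 31 → word 0x019c0d56
word = 0x019c0d56 → little-endian bytes:
  [0]=0x56  [1]=0x0d  [2]=0x9c  [3]=0x01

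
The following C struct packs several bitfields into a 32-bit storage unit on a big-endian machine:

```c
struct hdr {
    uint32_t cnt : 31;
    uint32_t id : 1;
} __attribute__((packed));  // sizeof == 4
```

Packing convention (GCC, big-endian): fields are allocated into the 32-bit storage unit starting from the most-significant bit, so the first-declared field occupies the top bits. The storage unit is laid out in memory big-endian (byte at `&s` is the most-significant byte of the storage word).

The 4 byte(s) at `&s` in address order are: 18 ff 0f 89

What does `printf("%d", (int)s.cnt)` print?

[0]=0x18 [1]=0xff [2]=0x0f [3]=0x89 (big-endian) → word 0x18ff0f89
cnt [1+:31] = (word>>1) & 0x7fffffff = 209684420  ←
id [0+:1] = (word>>0) & 0x1 = 1

209684420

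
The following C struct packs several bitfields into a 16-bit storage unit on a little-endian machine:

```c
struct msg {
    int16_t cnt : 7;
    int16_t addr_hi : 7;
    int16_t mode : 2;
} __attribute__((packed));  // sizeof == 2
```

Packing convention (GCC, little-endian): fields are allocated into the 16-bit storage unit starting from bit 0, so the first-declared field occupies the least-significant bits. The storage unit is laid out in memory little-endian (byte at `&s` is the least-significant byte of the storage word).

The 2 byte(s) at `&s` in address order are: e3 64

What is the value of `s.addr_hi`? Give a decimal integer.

[0]=0xe3 [1]=0x64 (little-endian) → word 0x64e3
cnt:7 @ bit 0 → (0x64e3>>0)&0x7f = 0x63
addr_hi:7 @ bit 7 → (0x64e3>>7)&0x7f = 0x49  ←
mode:2 @ bit 14 → (0x64e3>>14)&0x3 = 0x1
addr_hi signed 7b, MSB=1: 73 - 128 = -55

-55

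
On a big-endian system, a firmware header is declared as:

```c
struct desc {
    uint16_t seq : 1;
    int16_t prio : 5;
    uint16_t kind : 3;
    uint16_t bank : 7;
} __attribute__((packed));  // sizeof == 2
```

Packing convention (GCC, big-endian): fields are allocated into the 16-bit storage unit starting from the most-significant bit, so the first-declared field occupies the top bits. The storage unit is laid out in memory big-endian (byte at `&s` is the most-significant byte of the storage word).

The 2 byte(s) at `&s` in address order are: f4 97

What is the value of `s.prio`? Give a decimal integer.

-3

[0]=0xf4 [1]=0x97 (big-endian) → word 0xf497
seq:1 @ bit 15 → (0xf497>>15)&0x1 = 0x1
prio:5 @ bit 10 → (0xf497>>10)&0x1f = 0x1d  ←
kind:3 @ bit 7 → (0xf497>>7)&0x7 = 0x1
bank:7 @ bit 0 → (0xf497>>0)&0x7f = 0x17
prio signed 5b, MSB=1: 29 - 32 = -3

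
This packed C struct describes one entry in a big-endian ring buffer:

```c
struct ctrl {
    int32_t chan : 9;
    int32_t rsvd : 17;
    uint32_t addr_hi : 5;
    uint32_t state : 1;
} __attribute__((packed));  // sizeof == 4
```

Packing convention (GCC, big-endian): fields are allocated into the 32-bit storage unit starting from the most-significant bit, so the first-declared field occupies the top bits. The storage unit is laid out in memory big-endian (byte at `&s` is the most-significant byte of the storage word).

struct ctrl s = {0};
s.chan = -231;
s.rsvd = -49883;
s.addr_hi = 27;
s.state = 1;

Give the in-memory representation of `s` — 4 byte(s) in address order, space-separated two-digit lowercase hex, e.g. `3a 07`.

8c cf 49 77

chan (9b) val=-231 bits=0x119 at bit 23: 0x8c800000
rsvd (17b) val=-49883 bits=0x13d25 at bit 6: 0x8ccf4940
addr_hi (5b) val=27 bits=0x1b at bit 1: 0x8ccf4976
state (1b) val=1 bits=0x1 at bit 0: 0x8ccf4977
word = 0x8ccf4977 → big-endian bytes:
  [0]=0x8c  [1]=0xcf  [2]=0x49  [3]=0x77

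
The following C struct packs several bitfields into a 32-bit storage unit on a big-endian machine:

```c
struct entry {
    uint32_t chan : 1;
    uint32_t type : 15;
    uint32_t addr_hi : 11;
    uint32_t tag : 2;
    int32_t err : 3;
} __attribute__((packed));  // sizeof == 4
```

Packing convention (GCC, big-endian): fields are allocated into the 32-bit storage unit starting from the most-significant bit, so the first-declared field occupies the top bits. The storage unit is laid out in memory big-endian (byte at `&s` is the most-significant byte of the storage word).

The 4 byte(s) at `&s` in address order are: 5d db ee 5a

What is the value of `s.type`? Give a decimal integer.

24027

[0]=0x5d [1]=0xdb [2]=0xee [3]=0x5a (big-endian) → word 0x5ddbee5a
chan:1 @ bit 31 → (0x5ddbee5a>>31)&0x1 = 0x0
type:15 @ bit 16 → (0x5ddbee5a>>16)&0x7fff = 0x5ddb  ←
addr_hi:11 @ bit 5 → (0x5ddbee5a>>5)&0x7ff = 0x772
tag:2 @ bit 3 → (0x5ddbee5a>>3)&0x3 = 0x3
err:3 @ bit 0 → (0x5ddbee5a>>0)&0x7 = 0x2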